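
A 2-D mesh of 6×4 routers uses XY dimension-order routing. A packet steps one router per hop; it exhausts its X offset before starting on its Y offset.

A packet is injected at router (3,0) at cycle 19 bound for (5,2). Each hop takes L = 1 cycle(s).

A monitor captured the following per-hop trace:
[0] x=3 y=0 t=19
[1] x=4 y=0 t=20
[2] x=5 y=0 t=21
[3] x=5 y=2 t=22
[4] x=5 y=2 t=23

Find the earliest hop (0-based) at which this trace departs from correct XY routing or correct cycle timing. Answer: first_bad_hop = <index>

first_bad_hop = 3

hop 1: step (+1,+0), +1 cyc — ok
hop 2: step (+1,+0), +1 cyc — ok
hop 3: step (+0,+2), +1 cyc — BAD: non-unit step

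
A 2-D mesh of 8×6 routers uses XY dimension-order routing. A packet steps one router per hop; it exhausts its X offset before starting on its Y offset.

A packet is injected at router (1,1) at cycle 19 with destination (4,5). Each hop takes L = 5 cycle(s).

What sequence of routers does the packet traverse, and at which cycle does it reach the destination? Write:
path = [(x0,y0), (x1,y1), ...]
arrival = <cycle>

path = [(1,1), (2,1), (3,1), (4,1), (4,2), (4,3), (4,4), (4,5)]
arrival = 54

#0 — 1,1 | c19
#1 — 2,1 | c24 | E
#2 — 3,1 | c29 | E
#3 — 4,1 | c34 | E
#4 — 4,2 | c39 | N
#5 — 4,3 | c44 | N
#6 — 4,4 | c49 | N
#7 — 4,5 | c54 | N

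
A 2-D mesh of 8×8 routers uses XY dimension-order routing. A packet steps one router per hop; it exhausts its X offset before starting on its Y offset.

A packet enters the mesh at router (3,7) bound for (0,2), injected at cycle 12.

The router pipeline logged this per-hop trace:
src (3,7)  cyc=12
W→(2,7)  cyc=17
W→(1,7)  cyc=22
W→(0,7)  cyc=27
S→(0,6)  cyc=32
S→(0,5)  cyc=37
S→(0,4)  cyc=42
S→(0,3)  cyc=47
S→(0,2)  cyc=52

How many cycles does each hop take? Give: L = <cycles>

Between hops 0 and 1 the cycle counter advances 17 − 12 = 5.
Each hop adds L, hence L = 5.

L = 5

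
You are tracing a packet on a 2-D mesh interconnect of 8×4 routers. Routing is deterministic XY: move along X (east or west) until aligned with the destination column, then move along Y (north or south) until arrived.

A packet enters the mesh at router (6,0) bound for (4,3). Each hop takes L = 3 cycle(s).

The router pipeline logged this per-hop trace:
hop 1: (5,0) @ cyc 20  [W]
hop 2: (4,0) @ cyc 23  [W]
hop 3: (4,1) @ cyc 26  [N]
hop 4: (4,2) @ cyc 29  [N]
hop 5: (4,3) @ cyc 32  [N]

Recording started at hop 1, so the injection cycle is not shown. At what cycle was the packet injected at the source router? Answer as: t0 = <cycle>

Hop 1 reached at cycle 20; hop k is at t0 + k·L.
Subtract one hop: t0 = 20 − 3 = 17.

t0 = 17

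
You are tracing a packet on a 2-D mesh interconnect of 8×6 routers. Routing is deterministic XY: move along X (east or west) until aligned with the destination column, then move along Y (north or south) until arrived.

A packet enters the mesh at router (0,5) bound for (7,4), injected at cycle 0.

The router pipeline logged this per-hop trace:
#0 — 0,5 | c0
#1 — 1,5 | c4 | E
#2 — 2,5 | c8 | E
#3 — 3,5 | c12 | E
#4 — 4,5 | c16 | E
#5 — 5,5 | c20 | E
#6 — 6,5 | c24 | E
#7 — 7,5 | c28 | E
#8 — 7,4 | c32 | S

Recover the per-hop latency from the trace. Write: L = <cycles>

L = 4

Δcyc across hop 0→1: 4 − 0 = 4.
That increment is L by definition: L = 4.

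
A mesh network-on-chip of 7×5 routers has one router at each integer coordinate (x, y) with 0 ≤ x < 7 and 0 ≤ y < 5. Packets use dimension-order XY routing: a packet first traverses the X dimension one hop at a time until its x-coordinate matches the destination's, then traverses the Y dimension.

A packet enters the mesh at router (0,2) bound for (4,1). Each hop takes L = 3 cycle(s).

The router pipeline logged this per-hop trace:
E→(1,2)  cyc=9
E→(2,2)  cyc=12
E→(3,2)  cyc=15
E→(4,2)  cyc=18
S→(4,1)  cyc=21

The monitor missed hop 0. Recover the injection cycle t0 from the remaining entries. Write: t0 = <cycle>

t0 = 6

Hop 1 reached at cycle 9; hop k is at t0 + k·L.
t0 = cyc[1] − L = 9 − 3 = 6.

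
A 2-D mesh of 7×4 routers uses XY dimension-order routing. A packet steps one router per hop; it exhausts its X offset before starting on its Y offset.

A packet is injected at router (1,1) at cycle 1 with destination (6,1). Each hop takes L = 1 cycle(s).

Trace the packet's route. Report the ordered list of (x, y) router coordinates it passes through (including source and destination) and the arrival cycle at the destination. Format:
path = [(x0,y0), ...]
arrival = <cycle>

path = [(1,1), (2,1), (3,1), (4,1), (5,1), (6,1)]
arrival = 6

t=1: at (1,1)
t=2: at (2,1) after E
t=3: at (3,1) after E
t=4: at (4,1) after E
t=5: at (5,1) after E
t=6: at (6,1) after E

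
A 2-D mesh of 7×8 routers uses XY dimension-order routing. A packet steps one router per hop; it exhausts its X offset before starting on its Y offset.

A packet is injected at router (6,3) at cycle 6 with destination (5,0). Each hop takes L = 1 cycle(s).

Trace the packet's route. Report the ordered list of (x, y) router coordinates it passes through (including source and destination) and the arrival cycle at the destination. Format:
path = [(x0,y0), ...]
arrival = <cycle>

path = [(6,3), (5,3), (5,2), (5,1), (5,0)]
arrival = 10

[0] x=6 y=3 t=6
[1] x=5 y=3 t=7 →W
[2] x=5 y=2 t=8 →S
[3] x=5 y=1 t=9 →S
[4] x=5 y=0 t=10 →S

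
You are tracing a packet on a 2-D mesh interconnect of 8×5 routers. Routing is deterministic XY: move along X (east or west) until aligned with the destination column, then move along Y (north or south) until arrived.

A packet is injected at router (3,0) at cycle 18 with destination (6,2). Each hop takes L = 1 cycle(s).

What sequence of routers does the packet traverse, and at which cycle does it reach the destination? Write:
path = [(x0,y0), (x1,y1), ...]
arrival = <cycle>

[0] x=3 y=0 t=18
[1] x=4 y=0 t=19 →E
[2] x=5 y=0 t=20 →E
[3] x=6 y=0 t=21 →E
[4] x=6 y=1 t=22 →N
[5] x=6 y=2 t=23 →N

path = [(3,0), (4,0), (5,0), (6,0), (6,1), (6,2)]
arrival = 23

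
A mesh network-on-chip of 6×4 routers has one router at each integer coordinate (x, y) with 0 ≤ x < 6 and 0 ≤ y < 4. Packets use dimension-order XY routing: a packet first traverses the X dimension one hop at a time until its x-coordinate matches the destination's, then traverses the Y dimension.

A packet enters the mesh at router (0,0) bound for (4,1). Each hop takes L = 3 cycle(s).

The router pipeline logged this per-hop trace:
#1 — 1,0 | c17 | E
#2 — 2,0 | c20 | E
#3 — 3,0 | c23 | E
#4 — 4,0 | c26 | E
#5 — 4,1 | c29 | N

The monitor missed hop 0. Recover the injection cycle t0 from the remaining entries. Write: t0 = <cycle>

The first recorded entry is hop 1 at cycle 17.
Therefore t0 = 17 − L = 14.

t0 = 14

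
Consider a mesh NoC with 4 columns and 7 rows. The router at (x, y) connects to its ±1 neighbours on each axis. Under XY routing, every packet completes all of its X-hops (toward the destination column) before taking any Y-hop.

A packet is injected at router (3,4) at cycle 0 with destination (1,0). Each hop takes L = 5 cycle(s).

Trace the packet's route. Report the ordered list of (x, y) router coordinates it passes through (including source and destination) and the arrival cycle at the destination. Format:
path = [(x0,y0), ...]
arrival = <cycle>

path = [(3,4), (2,4), (1,4), (1,3), (1,2), (1,1), (1,0)]
arrival = 30

t=0: at (3,4)
t=5: at (2,4) after W
t=10: at (1,4) after W
t=15: at (1,3) after S
t=20: at (1,2) after S
t=25: at (1,1) after S
t=30: at (1,0) after S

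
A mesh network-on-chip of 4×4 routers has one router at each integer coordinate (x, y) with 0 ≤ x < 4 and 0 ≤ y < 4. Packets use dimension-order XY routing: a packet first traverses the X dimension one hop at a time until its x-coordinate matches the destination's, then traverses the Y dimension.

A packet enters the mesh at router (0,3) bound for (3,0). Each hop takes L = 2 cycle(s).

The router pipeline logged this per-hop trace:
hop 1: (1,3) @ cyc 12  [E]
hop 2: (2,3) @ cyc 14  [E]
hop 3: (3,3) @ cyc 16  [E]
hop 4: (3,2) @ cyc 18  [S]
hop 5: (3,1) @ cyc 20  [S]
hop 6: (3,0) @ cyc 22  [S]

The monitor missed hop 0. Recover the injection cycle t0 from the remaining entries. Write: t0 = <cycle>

Hop 1 reached at cycle 12; hop k is at t0 + k·L.
Subtract one hop: t0 = 12 − 2 = 10.

t0 = 10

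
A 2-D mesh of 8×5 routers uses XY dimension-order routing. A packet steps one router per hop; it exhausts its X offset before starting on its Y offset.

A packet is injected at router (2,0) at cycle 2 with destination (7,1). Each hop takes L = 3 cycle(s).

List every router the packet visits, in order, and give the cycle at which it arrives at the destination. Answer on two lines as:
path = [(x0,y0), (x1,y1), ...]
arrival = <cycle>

path = [(2,0), (3,0), (4,0), (5,0), (6,0), (7,0), (7,1)]
arrival = 20

  0. router=(2,0) cycle=2 (inject)
  1. router=(3,0) cycle=5 dir=E
  2. router=(4,0) cycle=8 dir=E
  3. router=(5,0) cycle=11 dir=E
  4. router=(6,0) cycle=14 dir=E
  5. router=(7,0) cycle=17 dir=E
  6. router=(7,1) cycle=20 dir=N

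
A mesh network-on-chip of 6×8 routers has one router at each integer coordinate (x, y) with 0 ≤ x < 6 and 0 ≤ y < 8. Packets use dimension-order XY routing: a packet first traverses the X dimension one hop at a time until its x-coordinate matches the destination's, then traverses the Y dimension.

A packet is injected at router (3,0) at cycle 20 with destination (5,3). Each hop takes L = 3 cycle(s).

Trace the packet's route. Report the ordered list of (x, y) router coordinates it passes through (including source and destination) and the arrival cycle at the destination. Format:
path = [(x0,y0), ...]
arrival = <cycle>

path = [(3,0), (4,0), (5,0), (5,1), (5,2), (5,3)]
arrival = 35

hop 0: (3,0) @ cyc 20
hop 1: (4,0) @ cyc 23  [E]
hop 2: (5,0) @ cyc 26  [E]
hop 3: (5,1) @ cyc 29  [N]
hop 4: (5,2) @ cyc 32  [N]
hop 5: (5,3) @ cyc 35  [N]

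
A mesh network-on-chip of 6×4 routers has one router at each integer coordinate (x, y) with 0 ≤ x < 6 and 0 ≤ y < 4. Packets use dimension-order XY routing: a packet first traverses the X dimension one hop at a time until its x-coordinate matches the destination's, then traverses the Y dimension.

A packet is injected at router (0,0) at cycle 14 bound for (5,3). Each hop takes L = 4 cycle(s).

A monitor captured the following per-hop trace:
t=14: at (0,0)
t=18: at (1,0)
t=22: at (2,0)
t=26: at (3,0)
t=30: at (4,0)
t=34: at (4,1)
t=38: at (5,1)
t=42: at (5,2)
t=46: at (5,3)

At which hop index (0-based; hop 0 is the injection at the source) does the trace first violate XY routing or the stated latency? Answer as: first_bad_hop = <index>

first_bad_hop = 5

[1] (+1,+0) / 4c ⇒ ok
[2] (+1,+0) / 4c ⇒ ok
[3] (+1,+0) / 4c ⇒ ok
[4] (+1,+0) / 4c ⇒ ok
[5] (+0,+1) / 4c ⇒ BAD: Y-move but x=4≠5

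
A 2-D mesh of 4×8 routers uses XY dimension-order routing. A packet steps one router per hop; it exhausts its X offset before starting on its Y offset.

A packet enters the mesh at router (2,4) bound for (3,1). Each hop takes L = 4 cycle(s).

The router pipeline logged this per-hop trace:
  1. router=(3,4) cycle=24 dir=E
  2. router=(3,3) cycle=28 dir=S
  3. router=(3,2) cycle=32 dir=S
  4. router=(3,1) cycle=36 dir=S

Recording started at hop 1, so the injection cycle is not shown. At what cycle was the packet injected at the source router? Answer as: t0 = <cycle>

t0 = 20

At hop 1 the cycle is 24; in general cyc_k = t0 + kL.
So t0 = 24 − 1·4 = 20.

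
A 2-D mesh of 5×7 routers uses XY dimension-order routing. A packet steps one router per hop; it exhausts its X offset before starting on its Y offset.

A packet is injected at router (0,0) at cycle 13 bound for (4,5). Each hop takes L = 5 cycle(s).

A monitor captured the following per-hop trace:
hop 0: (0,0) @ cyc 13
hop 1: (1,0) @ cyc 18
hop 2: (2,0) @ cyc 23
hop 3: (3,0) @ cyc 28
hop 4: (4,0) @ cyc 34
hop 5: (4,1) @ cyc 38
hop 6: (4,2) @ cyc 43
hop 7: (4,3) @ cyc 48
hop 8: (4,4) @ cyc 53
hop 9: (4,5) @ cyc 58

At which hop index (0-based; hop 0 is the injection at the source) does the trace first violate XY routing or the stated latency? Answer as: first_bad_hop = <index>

first_bad_hop = 4

check 1→ d=(1,0) cyc+5: ok
check 2→ d=(1,0) cyc+5: ok
check 3→ d=(1,0) cyc+5: ok
check 4→ d=(1,0) cyc+6: BAD: Δcyc=6≠L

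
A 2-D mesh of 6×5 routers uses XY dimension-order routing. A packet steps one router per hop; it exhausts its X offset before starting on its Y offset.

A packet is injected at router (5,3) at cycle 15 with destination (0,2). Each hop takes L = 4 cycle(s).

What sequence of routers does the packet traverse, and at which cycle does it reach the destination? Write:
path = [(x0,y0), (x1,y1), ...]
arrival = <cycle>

path = [(5,3), (4,3), (3,3), (2,3), (1,3), (0,3), (0,2)]
arrival = 39

t=15: at (5,3)
t=19: at (4,3) after W
t=23: at (3,3) after W
t=27: at (2,3) after W
t=31: at (1,3) after W
t=35: at (0,3) after W
t=39: at (0,2) after S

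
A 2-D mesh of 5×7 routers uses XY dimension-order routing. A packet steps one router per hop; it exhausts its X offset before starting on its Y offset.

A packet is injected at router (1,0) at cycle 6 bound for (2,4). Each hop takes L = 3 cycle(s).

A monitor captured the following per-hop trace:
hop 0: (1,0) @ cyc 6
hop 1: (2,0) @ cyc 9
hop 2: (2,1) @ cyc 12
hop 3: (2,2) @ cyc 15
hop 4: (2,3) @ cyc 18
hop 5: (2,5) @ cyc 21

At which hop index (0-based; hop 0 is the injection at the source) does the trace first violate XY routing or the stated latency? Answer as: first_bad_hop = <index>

  1: Δx=+1 Δy=+0 Δt=3 [ok]
  2: Δx=+0 Δy=+1 Δt=3 [ok]
  3: Δx=+0 Δy=+1 Δt=3 [ok]
  4: Δx=+0 Δy=+1 Δt=3 [ok]
  5: Δx=+0 Δy=+2 Δt=3 [BAD: non-unit step]

first_bad_hop = 5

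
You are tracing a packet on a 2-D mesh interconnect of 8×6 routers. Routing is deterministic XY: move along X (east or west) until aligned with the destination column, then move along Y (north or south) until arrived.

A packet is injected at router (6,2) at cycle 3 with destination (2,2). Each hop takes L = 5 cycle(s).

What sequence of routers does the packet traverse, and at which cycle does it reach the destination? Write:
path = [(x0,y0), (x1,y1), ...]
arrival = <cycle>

t=3: at (6,2)
t=8: at (5,2) after W
t=13: at (4,2) after W
t=18: at (3,2) after W
t=23: at (2,2) after W

path = [(6,2), (5,2), (4,2), (3,2), (2,2)]
arrival = 23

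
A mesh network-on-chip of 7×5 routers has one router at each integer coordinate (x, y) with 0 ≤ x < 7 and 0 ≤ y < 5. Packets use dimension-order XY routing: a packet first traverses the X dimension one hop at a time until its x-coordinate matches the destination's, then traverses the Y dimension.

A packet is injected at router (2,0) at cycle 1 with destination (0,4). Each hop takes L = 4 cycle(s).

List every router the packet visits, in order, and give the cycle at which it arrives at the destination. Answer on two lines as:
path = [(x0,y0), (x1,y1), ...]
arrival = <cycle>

path = [(2,0), (1,0), (0,0), (0,1), (0,2), (0,3), (0,4)]
arrival = 25

  0. router=(2,0) cycle=1 (inject)
  1. router=(1,0) cycle=5 dir=W
  2. router=(0,0) cycle=9 dir=W
  3. router=(0,1) cycle=13 dir=N
  4. router=(0,2) cycle=17 dir=N
  5. router=(0,3) cycle=21 dir=N
  6. router=(0,4) cycle=25 dir=N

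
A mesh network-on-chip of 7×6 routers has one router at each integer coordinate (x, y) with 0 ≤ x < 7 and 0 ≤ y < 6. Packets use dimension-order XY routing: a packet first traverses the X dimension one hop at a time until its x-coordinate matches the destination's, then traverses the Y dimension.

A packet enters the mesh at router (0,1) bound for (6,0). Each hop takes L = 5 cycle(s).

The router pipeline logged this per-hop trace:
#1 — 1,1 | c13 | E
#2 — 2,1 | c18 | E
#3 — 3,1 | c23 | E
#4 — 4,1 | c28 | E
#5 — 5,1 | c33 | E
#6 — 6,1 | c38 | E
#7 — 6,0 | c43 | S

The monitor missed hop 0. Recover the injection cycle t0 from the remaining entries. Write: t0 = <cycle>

The first recorded entry is hop 1 at cycle 13.
Therefore t0 = 13 − L = 8.

t0 = 8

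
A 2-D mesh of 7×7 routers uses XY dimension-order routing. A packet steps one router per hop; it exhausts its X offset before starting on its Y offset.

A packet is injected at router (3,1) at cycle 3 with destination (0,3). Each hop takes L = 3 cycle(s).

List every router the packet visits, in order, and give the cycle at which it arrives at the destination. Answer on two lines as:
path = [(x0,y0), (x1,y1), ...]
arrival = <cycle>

src (3,1)  cyc=3
W→(2,1)  cyc=6
W→(1,1)  cyc=9
W→(0,1)  cyc=12
N→(0,2)  cyc=15
N→(0,3)  cyc=18

path = [(3,1), (2,1), (1,1), (0,1), (0,2), (0,3)]
arrival = 18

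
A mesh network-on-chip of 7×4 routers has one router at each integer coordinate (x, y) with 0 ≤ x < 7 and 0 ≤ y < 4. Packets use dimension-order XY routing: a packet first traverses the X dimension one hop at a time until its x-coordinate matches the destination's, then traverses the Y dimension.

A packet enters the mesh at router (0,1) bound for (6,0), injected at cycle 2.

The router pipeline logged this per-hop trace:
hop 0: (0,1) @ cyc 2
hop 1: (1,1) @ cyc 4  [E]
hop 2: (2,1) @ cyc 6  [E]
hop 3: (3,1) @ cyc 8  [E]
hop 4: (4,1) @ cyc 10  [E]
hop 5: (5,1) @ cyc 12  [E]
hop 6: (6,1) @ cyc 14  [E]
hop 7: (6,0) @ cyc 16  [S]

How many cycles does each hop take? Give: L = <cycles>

Between hops 0 and 1 the cycle counter advances 4 − 2 = 2.
Each hop adds L, hence L = 2.

L = 2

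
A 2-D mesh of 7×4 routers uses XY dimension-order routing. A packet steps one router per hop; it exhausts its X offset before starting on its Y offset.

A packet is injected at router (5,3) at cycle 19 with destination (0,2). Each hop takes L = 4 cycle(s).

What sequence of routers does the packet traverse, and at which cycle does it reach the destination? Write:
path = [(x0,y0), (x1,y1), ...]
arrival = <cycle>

#0 — 5,3 | c19
#1 — 4,3 | c23 | W
#2 — 3,3 | c27 | W
#3 — 2,3 | c31 | W
#4 — 1,3 | c35 | W
#5 — 0,3 | c39 | W
#6 — 0,2 | c43 | S

path = [(5,3), (4,3), (3,3), (2,3), (1,3), (0,3), (0,2)]
arrival = 43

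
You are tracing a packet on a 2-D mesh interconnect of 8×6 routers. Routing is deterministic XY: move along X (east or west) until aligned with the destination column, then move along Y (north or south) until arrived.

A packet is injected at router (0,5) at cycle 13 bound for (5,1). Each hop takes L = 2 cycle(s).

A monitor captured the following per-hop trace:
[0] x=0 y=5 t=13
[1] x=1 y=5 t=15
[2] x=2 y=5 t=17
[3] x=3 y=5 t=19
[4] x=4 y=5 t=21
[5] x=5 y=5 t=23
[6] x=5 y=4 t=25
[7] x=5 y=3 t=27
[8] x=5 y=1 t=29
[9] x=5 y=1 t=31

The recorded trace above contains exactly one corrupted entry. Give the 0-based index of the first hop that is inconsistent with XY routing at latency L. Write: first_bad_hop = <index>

first_bad_hop = 8

hop 1: step (+1,+0), +2 cyc — ok
hop 2: step (+1,+0), +2 cyc — ok
hop 3: step (+1,+0), +2 cyc — ok
hop 4: step (+1,+0), +2 cyc — ok
hop 5: step (+1,+0), +2 cyc — ok
hop 6: step (+0,-1), +2 cyc — ok
hop 7: step (+0,-1), +2 cyc — ok
hop 8: step (+0,-2), +2 cyc — BAD: non-unit step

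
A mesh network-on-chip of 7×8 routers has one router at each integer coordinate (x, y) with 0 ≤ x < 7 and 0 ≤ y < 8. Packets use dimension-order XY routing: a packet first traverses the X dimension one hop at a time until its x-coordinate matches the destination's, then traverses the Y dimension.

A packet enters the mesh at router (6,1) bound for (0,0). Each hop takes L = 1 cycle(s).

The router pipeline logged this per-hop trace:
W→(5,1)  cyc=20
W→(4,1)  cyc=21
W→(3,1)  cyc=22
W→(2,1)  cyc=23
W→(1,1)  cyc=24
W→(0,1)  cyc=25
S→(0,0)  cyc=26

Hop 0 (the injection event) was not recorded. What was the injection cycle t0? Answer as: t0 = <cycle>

cyc[1] = 20 and cyc[k] = t0 + k·L for every k.
t0 = cyc[1] − L = 20 − 1 = 19.

t0 = 19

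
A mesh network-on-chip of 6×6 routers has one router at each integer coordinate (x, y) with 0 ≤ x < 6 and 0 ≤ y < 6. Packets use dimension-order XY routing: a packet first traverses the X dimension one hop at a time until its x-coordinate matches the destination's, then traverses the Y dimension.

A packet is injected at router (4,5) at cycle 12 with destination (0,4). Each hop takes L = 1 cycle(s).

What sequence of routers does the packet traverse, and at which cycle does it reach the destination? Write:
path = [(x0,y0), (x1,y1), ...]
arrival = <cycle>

path = [(4,5), (3,5), (2,5), (1,5), (0,5), (0,4)]
arrival = 17

  0. router=(4,5) cycle=12 (inject)
  1. router=(3,5) cycle=13 dir=W
  2. router=(2,5) cycle=14 dir=W
  3. router=(1,5) cycle=15 dir=W
  4. router=(0,5) cycle=16 dir=W
  5. router=(0,4) cycle=17 dir=S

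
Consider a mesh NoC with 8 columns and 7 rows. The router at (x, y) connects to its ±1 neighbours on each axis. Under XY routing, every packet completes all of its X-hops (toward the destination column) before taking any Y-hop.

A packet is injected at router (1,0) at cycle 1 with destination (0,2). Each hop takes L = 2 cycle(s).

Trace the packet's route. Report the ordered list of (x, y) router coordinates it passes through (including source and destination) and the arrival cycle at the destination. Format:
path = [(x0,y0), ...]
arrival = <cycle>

path = [(1,0), (0,0), (0,1), (0,2)]
arrival = 7

#0 — 1,0 | c1
#1 — 0,0 | c3 | W
#2 — 0,1 | c5 | N
#3 — 0,2 | c7 | N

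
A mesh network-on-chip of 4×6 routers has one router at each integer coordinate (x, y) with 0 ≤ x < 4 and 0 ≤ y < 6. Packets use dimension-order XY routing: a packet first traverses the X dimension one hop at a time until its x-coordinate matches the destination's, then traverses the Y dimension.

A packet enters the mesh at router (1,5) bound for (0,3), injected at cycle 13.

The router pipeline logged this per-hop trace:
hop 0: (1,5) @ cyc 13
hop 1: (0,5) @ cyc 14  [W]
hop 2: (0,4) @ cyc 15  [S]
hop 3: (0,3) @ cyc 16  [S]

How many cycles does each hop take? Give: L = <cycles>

L = 1

Δcyc across hop 0→1: 14 − 13 = 1.
That increment is L by definition: L = 1.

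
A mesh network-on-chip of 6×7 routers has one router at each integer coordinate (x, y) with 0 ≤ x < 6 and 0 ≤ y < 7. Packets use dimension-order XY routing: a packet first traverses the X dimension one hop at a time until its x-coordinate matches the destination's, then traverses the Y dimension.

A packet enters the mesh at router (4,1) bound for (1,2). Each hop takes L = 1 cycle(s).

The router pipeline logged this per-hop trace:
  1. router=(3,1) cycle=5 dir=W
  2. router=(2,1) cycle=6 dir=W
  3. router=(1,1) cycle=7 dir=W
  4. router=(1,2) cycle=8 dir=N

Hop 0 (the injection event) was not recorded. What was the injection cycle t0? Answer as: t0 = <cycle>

t0 = 4

Hop 1 reached at cycle 5; hop k is at t0 + k·L.
So t0 = 5 − 1·1 = 4.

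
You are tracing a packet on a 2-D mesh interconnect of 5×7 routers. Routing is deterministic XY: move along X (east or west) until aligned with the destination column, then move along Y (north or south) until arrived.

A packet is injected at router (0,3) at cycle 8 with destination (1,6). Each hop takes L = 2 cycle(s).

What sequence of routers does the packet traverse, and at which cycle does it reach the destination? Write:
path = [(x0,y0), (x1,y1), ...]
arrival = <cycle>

t=8: at (0,3)
t=10: at (1,3) after E
t=12: at (1,4) after N
t=14: at (1,5) after N
t=16: at (1,6) after N

path = [(0,3), (1,3), (1,4), (1,5), (1,6)]
arrival = 16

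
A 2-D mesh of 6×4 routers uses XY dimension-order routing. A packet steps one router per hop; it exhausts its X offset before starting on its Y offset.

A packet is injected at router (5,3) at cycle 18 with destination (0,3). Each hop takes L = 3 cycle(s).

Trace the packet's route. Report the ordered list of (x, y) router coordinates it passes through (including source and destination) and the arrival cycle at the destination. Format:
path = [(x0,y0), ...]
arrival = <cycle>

[0] x=5 y=3 t=18
[1] x=4 y=3 t=21 →W
[2] x=3 y=3 t=24 →W
[3] x=2 y=3 t=27 →W
[4] x=1 y=3 t=30 →W
[5] x=0 y=3 t=33 →W

path = [(5,3), (4,3), (3,3), (2,3), (1,3), (0,3)]
arrival = 33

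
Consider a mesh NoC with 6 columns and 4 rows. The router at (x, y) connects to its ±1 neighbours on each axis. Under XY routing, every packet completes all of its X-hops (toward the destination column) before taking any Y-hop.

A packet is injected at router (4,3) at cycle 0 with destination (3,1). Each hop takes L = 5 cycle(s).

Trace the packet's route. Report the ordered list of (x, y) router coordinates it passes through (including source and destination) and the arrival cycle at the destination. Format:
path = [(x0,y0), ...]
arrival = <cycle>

path = [(4,3), (3,3), (3,2), (3,1)]
arrival = 15

  0. router=(4,3) cycle=0 (inject)
  1. router=(3,3) cycle=5 dir=W
  2. router=(3,2) cycle=10 dir=S
  3. router=(3,1) cycle=15 dir=S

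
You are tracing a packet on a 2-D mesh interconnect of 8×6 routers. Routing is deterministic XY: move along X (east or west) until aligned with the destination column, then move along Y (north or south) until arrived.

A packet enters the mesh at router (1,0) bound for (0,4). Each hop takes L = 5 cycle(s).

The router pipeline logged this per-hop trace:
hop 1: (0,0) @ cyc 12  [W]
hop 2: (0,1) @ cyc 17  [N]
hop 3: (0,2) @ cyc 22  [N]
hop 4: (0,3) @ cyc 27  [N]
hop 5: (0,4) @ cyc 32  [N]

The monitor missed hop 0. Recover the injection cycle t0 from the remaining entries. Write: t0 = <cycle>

At hop 1 the cycle is 12; in general cyc_k = t0 + kL.
So t0 = 12 − 1·5 = 7.

t0 = 7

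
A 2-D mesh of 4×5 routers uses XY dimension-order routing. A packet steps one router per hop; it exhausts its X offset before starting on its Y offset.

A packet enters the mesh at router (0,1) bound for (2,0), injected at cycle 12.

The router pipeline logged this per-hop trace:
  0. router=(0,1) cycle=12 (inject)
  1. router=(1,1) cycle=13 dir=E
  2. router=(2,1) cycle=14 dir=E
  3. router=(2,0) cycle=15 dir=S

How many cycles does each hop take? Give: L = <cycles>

L = 1

Δcyc across hop 0→1: 13 − 12 = 1.
Each hop adds L, hence L = 1.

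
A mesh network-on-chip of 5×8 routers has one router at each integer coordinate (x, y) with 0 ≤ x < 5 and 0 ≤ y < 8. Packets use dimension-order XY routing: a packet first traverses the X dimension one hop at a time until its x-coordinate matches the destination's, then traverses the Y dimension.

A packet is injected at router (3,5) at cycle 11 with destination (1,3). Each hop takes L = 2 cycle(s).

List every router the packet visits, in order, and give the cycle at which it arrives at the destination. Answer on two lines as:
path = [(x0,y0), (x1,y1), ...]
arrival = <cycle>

path = [(3,5), (2,5), (1,5), (1,4), (1,3)]
arrival = 19

t=11: at (3,5)
t=13: at (2,5) after W
t=15: at (1,5) after W
t=17: at (1,4) after S
t=19: at (1,3) after S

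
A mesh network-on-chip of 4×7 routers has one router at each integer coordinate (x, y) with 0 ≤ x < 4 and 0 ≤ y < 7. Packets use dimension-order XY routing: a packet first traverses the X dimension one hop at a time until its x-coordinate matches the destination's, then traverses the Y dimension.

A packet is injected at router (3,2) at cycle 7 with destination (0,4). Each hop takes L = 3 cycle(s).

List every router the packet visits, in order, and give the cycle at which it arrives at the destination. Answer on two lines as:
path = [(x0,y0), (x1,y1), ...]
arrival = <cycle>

  0. router=(3,2) cycle=7 (inject)
  1. router=(2,2) cycle=10 dir=W
  2. router=(1,2) cycle=13 dir=W
  3. router=(0,2) cycle=16 dir=W
  4. router=(0,3) cycle=19 dir=N
  5. router=(0,4) cycle=22 dir=N

path = [(3,2), (2,2), (1,2), (0,2), (0,3), (0,4)]
arrival = 22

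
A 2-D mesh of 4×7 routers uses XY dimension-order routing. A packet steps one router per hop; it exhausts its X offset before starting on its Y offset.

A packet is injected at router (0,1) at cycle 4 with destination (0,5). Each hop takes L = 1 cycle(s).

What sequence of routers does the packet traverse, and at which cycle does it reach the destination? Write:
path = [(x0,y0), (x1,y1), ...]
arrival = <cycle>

  0. router=(0,1) cycle=4 (inject)
  1. router=(0,2) cycle=5 dir=N
  2. router=(0,3) cycle=6 dir=N
  3. router=(0,4) cycle=7 dir=N
  4. router=(0,5) cycle=8 dir=N

path = [(0,1), (0,2), (0,3), (0,4), (0,5)]
arrival = 8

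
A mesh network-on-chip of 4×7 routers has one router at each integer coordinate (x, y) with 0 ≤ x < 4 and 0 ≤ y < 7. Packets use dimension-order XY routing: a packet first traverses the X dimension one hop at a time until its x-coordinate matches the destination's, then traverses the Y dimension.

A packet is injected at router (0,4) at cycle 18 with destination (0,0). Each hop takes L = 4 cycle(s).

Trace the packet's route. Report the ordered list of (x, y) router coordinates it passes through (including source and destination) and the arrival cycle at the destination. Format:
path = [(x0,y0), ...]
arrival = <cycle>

path = [(0,4), (0,3), (0,2), (0,1), (0,0)]
arrival = 34

src (0,4)  cyc=18
S→(0,3)  cyc=22
S→(0,2)  cyc=26
S→(0,1)  cyc=30
S→(0,0)  cyc=34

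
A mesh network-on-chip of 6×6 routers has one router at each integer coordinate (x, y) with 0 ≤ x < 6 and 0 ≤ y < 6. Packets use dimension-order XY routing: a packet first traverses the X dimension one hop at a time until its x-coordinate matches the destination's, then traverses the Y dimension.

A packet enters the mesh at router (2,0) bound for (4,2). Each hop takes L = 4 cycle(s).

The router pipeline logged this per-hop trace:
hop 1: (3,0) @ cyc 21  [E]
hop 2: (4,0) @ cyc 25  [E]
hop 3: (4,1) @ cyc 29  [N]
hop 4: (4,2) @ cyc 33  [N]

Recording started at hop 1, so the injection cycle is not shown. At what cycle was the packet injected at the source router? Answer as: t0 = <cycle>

Hop 1 reached at cycle 21; hop k is at t0 + k·L.
Therefore t0 = 21 − L = 17.

t0 = 17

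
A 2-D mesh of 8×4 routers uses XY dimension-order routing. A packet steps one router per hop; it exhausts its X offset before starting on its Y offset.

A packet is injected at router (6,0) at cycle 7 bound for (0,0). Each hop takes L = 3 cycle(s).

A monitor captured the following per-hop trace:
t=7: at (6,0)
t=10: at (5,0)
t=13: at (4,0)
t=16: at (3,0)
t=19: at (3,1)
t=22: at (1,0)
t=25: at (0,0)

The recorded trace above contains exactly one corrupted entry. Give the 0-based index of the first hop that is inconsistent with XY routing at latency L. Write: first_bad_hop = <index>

hop 1: step (-1,+0), +3 cyc — ok
hop 2: step (-1,+0), +3 cyc — ok
hop 3: step (-1,+0), +3 cyc — ok
hop 4: step (+0,+1), +3 cyc — BAD: Y-move but x=3≠0

first_bad_hop = 4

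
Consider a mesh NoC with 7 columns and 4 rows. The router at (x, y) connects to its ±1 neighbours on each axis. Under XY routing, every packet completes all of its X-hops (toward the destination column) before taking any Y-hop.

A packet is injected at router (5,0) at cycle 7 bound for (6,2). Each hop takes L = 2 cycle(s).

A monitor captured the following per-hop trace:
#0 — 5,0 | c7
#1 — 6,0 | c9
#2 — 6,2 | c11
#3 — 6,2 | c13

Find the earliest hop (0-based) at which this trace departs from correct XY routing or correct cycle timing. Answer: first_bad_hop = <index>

first_bad_hop = 2

[1] (+1,+0) / 2c ⇒ ok
[2] (+0,+2) / 2c ⇒ BAD: non-unit step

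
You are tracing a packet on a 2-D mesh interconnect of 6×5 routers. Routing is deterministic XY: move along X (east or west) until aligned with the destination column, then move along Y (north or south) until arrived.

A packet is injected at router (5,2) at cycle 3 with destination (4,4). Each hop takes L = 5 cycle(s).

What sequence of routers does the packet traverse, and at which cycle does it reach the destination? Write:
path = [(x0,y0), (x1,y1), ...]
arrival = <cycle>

src (5,2)  cyc=3
W→(4,2)  cyc=8
N→(4,3)  cyc=13
N→(4,4)  cyc=18

path = [(5,2), (4,2), (4,3), (4,4)]
arrival = 18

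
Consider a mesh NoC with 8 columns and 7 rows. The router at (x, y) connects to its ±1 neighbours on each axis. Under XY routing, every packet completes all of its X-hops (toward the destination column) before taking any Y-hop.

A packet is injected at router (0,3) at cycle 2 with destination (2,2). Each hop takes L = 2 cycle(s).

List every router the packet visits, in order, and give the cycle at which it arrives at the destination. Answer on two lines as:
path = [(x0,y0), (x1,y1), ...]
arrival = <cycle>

hop 0: (0,3) @ cyc 2
hop 1: (1,3) @ cyc 4  [E]
hop 2: (2,3) @ cyc 6  [E]
hop 3: (2,2) @ cyc 8  [S]

path = [(0,3), (1,3), (2,3), (2,2)]
arrival = 8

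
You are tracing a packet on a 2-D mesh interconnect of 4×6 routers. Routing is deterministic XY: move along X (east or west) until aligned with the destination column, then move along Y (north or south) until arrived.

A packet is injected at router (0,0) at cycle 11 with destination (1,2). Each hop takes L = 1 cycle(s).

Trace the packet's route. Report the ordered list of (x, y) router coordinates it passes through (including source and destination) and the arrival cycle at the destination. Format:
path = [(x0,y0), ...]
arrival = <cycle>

path = [(0,0), (1,0), (1,1), (1,2)]
arrival = 14

hop 0: (0,0) @ cyc 11
hop 1: (1,0) @ cyc 12  [E]
hop 2: (1,1) @ cyc 13  [N]
hop 3: (1,2) @ cyc 14  [N]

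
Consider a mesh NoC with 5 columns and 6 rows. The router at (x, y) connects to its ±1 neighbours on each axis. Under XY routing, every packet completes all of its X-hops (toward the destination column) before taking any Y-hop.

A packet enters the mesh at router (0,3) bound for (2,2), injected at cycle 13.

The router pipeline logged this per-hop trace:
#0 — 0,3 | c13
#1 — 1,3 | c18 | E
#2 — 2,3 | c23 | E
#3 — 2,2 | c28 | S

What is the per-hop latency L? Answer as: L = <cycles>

L = 5

Between hops 0 and 1 the cycle counter advances 18 − 13 = 5.
Each hop adds L, hence L = 5.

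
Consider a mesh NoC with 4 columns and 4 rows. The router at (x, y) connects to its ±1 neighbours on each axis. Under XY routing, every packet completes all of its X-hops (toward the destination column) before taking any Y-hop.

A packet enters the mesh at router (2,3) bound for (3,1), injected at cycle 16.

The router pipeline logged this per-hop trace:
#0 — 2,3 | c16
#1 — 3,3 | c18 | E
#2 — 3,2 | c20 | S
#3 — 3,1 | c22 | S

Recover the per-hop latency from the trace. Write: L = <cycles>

L = 2

Between hops 0 and 1 the cycle counter advances 18 − 16 = 2.
Per-hop latency L = Δcyc = 2.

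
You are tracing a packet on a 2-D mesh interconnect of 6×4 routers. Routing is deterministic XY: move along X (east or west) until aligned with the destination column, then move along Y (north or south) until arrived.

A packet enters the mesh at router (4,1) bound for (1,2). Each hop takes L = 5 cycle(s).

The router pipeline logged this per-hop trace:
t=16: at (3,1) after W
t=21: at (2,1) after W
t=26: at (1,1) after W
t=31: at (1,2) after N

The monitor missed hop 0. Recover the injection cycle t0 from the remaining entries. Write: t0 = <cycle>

Hop 1 reached at cycle 16; hop k is at t0 + k·L.
So t0 = 16 − 1·5 = 11.

t0 = 11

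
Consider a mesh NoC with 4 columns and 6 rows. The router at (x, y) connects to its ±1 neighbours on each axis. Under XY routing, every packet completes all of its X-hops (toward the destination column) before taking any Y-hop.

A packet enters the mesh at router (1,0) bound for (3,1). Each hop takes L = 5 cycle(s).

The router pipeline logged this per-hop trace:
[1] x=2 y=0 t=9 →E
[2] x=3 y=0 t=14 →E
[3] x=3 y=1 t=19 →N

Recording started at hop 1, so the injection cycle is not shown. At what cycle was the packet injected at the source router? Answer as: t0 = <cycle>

The first recorded entry is hop 1 at cycle 9.
Subtract one hop: t0 = 9 − 5 = 4.

t0 = 4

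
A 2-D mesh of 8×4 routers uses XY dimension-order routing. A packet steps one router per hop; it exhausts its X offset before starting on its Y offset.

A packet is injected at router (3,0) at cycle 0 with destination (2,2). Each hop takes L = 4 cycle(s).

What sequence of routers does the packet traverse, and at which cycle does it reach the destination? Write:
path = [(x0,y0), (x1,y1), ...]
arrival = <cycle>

path = [(3,0), (2,0), (2,1), (2,2)]
arrival = 12

t=0: at (3,0)
t=4: at (2,0) after W
t=8: at (2,1) after N
t=12: at (2,2) after N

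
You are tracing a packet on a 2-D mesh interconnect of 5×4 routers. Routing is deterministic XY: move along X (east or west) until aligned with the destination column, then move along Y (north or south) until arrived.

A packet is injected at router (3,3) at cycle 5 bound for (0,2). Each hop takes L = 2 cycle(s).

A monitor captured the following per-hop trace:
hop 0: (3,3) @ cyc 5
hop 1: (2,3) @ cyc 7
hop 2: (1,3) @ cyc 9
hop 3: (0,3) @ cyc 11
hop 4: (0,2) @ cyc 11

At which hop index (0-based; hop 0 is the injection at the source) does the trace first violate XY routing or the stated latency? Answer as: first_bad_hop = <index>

  1: Δx=-1 Δy=+0 Δt=2 [ok]
  2: Δx=-1 Δy=+0 Δt=2 [ok]
  3: Δx=-1 Δy=+0 Δt=2 [ok]
  4: Δx=+0 Δy=-1 Δt=0 [BAD: Δcyc=0≠L]

first_bad_hop = 4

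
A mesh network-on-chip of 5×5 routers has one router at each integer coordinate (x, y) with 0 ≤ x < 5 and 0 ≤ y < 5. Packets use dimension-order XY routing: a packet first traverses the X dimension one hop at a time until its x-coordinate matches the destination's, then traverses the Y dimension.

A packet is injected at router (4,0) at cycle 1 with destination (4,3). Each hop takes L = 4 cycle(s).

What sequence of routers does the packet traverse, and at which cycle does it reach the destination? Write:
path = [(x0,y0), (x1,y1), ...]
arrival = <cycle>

src (4,0)  cyc=1
N→(4,1)  cyc=5
N→(4,2)  cyc=9
N→(4,3)  cyc=13

path = [(4,0), (4,1), (4,2), (4,3)]
arrival = 13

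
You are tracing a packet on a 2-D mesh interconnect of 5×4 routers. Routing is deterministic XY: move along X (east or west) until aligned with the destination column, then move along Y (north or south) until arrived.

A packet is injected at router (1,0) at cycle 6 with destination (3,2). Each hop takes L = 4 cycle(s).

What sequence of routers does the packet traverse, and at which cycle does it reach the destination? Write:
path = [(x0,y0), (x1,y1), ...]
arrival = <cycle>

hop 0: (1,0) @ cyc 6
hop 1: (2,0) @ cyc 10  [E]
hop 2: (3,0) @ cyc 14  [E]
hop 3: (3,1) @ cyc 18  [N]
hop 4: (3,2) @ cyc 22  [N]

path = [(1,0), (2,0), (3,0), (3,1), (3,2)]
arrival = 22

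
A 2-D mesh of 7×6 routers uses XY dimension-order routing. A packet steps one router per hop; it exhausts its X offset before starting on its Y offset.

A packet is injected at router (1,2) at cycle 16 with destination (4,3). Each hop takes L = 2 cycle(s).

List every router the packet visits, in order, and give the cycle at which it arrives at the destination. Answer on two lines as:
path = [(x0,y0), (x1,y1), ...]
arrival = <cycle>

path = [(1,2), (2,2), (3,2), (4,2), (4,3)]
arrival = 24

#0 — 1,2 | c16
#1 — 2,2 | c18 | E
#2 — 3,2 | c20 | E
#3 — 4,2 | c22 | E
#4 — 4,3 | c24 | N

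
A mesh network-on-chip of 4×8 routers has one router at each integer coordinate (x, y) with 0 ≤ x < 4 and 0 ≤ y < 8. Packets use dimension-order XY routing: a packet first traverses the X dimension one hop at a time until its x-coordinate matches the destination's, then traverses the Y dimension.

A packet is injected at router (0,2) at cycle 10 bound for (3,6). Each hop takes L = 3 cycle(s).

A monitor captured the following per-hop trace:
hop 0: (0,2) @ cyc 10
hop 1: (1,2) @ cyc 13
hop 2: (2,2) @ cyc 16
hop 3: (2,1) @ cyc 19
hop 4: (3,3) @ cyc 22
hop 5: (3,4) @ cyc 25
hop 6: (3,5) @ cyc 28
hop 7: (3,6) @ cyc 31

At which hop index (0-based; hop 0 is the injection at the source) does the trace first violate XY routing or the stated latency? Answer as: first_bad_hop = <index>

check 1→ d=(1,0) cyc+3: ok
check 2→ d=(1,0) cyc+3: ok
check 3→ d=(0,-1) cyc+3: BAD: Y-move but x=2≠3

first_bad_hop = 3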